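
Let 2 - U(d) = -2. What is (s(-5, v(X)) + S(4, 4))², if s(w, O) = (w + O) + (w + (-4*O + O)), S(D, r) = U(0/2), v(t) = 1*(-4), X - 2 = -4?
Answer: 4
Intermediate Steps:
X = -2 (X = 2 - 4 = -2)
U(d) = 4 (U(d) = 2 - 1*(-2) = 2 + 2 = 4)
v(t) = -4
S(D, r) = 4
s(w, O) = -2*O + 2*w (s(w, O) = (O + w) + (w - 3*O) = -2*O + 2*w)
(s(-5, v(X)) + S(4, 4))² = ((-2*(-4) + 2*(-5)) + 4)² = ((8 - 10) + 4)² = (-2 + 4)² = 2² = 4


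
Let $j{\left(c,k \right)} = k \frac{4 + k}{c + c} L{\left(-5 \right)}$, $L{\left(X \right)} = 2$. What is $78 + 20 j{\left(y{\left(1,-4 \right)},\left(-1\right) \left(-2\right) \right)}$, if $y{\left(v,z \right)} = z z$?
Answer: $93$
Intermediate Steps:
$y{\left(v,z \right)} = z^{2}$
$j{\left(c,k \right)} = \frac{k \left(4 + k\right)}{c}$ ($j{\left(c,k \right)} = k \frac{4 + k}{c + c} 2 = k \frac{4 + k}{2 c} 2 = \frac{k \left(4 + k\right)}{2 c} 2 = \frac{k \left(4 + k\right)}{c}$)
$78 + 20 j{\left(y{\left(1,-4 \right)},\left(-1\right) \left(-2\right) \right)} = 78 + 20 \frac{\left(-1\right) \left(-2\right) \left(4 - -2\right)}{\left(-4\right)^{2}} = 78 + 20 \frac{2 \left(4 + 2\right)}{16} = 78 + 20 \cdot 2 \cdot \frac{1}{16} \cdot 6 = 78 + 20 \cdot \frac{3}{4} = 78 + 15 = 93$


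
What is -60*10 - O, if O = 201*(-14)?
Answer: 2214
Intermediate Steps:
O = -2814
-60*10 - O = -60*10 - 1*(-2814) = -600 + 2814 = 2214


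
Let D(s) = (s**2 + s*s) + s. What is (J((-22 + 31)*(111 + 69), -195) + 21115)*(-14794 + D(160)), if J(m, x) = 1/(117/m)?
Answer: 10043766050/13 ≈ 7.7260e+8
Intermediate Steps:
D(s) = s + 2*s**2 (D(s) = (s**2 + s**2) + s = 2*s**2 + s = s + 2*s**2)
J(m, x) = m/117
(J((-22 + 31)*(111 + 69), -195) + 21115)*(-14794 + D(160)) = (((-22 + 31)*(111 + 69))/117 + 21115)*(-14794 + 160*(1 + 2*160)) = ((9*180)/117 + 21115)*(-14794 + 160*(1 + 320)) = ((1/117)*1620 + 21115)*(-14794 + 160*321) = (180/13 + 21115)*(-14794 + 51360) = (274675/13)*36566 = 10043766050/13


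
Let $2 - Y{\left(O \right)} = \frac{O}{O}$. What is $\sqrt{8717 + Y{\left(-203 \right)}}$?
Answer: $\sqrt{8718} \approx 93.37$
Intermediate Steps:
$Y{\left(O \right)} = 1$ ($Y{\left(O \right)} = 2 - \frac{O}{O} = 2 - 1 = 1$)
$\sqrt{8717 + Y{\left(-203 \right)}} = \sqrt{8717 + 1} = \sqrt{8718}$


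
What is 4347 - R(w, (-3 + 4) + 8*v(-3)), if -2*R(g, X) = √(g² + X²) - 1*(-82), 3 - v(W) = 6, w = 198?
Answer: 4388 + √39733/2 ≈ 4487.7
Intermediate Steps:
v(W) = -3 (v(W) = 3 - 1*6 = 3 - 6 = -3)
R(g, X) = -41 - √(X² + g²)/2 (R(g, X) = -(√(g² + X²) - 1*(-82))/2 = -(√(X² + g²) + 82)/2 = -(82 + √(X² + g²))/2 = -41 - √(X² + g²)/2)
4347 - R(w, (-3 + 4) + 8*v(-3)) = 4347 - (-41 - √(((-3 + 4) + 8*(-3))² + 198²)/2) = 4347 - (-41 - √((1 - 24)² + 39204)/2) = 4347 - (-41 - √((-23)² + 39204)/2) = 4347 - (-41 - √(529 + 39204)/2) = 4347 - (-41 - √39733/2) = 4347 + (41 + √39733/2) = 4388 + √39733/2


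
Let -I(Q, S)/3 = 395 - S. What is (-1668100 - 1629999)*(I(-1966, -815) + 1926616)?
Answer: -6342198203614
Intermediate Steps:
I(Q, S) = -1185 + 3*S (I(Q, S) = -3*(395 - S) = -1185 + 3*S)
(-1668100 - 1629999)*(I(-1966, -815) + 1926616) = (-1668100 - 1629999)*((-1185 + 3*(-815)) + 1926616) = -3298099*((-1185 - 2445) + 1926616) = -3298099*(-3630 + 1926616) = -3298099*1922986 = -6342198203614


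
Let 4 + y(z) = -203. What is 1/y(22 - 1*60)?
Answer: -1/207 ≈ -0.0048309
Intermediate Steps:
y(z) = -207 (y(z) = -4 - 203 = -207)
1/y(22 - 1*60) = 1/(-207) = -1/207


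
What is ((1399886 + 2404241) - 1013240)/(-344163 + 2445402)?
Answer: 2790887/2101239 ≈ 1.3282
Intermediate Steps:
((1399886 + 2404241) - 1013240)/(-344163 + 2445402) = (3804127 - 1013240)/2101239 = 2790887*(1/2101239) = 2790887/2101239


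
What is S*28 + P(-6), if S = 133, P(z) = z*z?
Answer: 3760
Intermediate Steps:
P(z) = z²
S*28 + P(-6) = 133*28 + (-6)² = 3724 + 36 = 3760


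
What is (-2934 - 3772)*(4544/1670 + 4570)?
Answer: -25604996732/835 ≈ -3.0665e+7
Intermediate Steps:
(-2934 - 3772)*(4544/1670 + 4570) = -6706*(4544*(1/1670) + 4570) = -6706*(2272/835 + 4570) = -6706*3818222/835 = -25604996732/835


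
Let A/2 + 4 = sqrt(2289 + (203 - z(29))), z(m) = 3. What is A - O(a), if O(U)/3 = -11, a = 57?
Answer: 25 + 2*sqrt(2489) ≈ 124.78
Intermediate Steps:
O(U) = -33 (O(U) = 3*(-11) = -33)
A = -8 + 2*sqrt(2489) (A = -8 + 2*sqrt(2289 + (203 - 1*3)) = -8 + 2*sqrt(2289 + (203 - 3)) = -8 + 2*sqrt(2289 + 200) = -8 + 2*sqrt(2489) ≈ 91.780)
A - O(a) = (-8 + 2*sqrt(2489)) - 1*(-33) = (-8 + 2*sqrt(2489)) + 33 = 25 + 2*sqrt(2489)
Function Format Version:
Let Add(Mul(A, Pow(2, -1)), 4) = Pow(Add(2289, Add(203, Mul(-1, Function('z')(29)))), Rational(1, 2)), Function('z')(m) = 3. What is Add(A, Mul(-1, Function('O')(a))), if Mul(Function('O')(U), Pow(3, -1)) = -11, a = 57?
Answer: Add(25, Mul(2, Pow(2489, Rational(1, 2)))) ≈ 124.78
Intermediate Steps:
Function('O')(U) = -33 (Function('O')(U) = Mul(3, -11) = -33)
A = Add(-8, Mul(2, Pow(2489, Rational(1, 2)))) (A = Add(-8, Mul(2, Pow(Add(2289, Add(203, Mul(-1, 3))), Rational(1, 2)))) = Add(-8, Mul(2, Pow(Add(2289, Add(203, -3)), Rational(1, 2)))) = Add(-8, Mul(2, Pow(Add(2289, 200), Rational(1, 2)))) = Add(-8, Mul(2, Pow(2489, Rational(1, 2)))) ≈ 91.780)
Add(A, Mul(-1, Function('O')(a))) = Add(Add(-8, Mul(2, Pow(2489, Rational(1, 2)))), Mul(-1, -33)) = Add(Add(-8, Mul(2, Pow(2489, Rational(1, 2)))), 33) = Add(25, Mul(2, Pow(2489, Rational(1, 2))))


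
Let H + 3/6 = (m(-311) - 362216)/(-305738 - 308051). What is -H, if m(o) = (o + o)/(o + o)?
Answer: -110641/1227578 ≈ -0.090129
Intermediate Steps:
m(o) = 1 (m(o) = (2*o)/((2*o)) = (2*o)*(1/(2*o)) = 1)
H = 110641/1227578 (H = -1/2 + (1 - 362216)/(-305738 - 308051) = -1/2 - 362215/(-613789) = -1/2 - 362215*(-1/613789) = -1/2 + 362215/613789 = 110641/1227578 ≈ 0.090129)
-H = -1*110641/1227578 = -110641/1227578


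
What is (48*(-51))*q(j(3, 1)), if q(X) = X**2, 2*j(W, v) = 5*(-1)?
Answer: -15300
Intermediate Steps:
j(W, v) = -5/2 (j(W, v) = (5*(-1))/2 = (1/2)*(-5) = -5/2)
(48*(-51))*q(j(3, 1)) = (48*(-51))*(-5/2)**2 = -2448*25/4 = -15300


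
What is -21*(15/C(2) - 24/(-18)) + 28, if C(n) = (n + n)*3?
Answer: -105/4 ≈ -26.250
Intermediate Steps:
C(n) = 6*n (C(n) = (2*n)*3 = 6*n)
-21*(15/C(2) - 24/(-18)) + 28 = -21*(15/((6*2)) - 24/(-18)) + 28 = -21*(15/12 - 24*(-1/18)) + 28 = -21*(15*(1/12) + 4/3) + 28 = -21*(5/4 + 4/3) + 28 = -21*31/12 + 28 = -217/4 + 28 = -105/4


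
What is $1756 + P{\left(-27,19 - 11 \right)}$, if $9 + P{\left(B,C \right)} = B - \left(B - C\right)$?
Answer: $1755$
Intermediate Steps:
$P{\left(B,C \right)} = -9 + C$ ($P{\left(B,C \right)} = -9 + \left(B - \left(B - C\right)\right) = -9 + C$)
$1756 + P{\left(-27,19 - 11 \right)} = 1756 + \left(-9 + \left(19 - 11\right)\right) = 1756 + \left(-9 + 8\right) = 1756 - 1 = 1755$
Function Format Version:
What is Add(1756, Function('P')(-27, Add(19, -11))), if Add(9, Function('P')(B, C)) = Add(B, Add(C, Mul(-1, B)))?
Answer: 1755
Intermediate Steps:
Function('P')(B, C) = Add(-9, C) (Function('P')(B, C) = Add(-9, Add(B, Add(C, Mul(-1, B)))) = Add(-9, C))
Add(1756, Function('P')(-27, Add(19, -11))) = Add(1756, Add(-9, Add(19, -11))) = Add(1756, Add(-9, 8)) = Add(1756, -1) = 1755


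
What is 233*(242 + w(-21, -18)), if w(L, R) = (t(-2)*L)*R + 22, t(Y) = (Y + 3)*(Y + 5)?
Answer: 325734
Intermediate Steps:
t(Y) = (3 + Y)*(5 + Y)
w(L, R) = 22 + 3*L*R (w(L, R) = ((15 + (-2)**2 + 8*(-2))*L)*R + 22 = ((15 + 4 - 16)*L)*R + 22 = (3*L)*R + 22 = 3*L*R + 22 = 22 + 3*L*R)
233*(242 + w(-21, -18)) = 233*(242 + (22 + 3*(-21)*(-18))) = 233*(242 + (22 + 1134)) = 233*(242 + 1156) = 233*1398 = 325734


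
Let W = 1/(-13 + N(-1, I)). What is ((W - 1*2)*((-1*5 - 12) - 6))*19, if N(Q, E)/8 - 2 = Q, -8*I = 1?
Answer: 4807/5 ≈ 961.40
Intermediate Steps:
I = -1/8 (I = -1/8*1 = -1/8 ≈ -0.12500)
N(Q, E) = 16 + 8*Q
W = -1/5 (W = 1/(-13 + (16 + 8*(-1))) = 1/(-13 + (16 - 8)) = 1/(-13 + 8) = 1/(-5) = -1/5 ≈ -0.20000)
((W - 1*2)*((-1*5 - 12) - 6))*19 = ((-1/5 - 1*2)*((-1*5 - 12) - 6))*19 = ((-1/5 - 2)*((-5 - 12) - 6))*19 = -11*(-17 - 6)/5*19 = -11/5*(-23)*19 = (253/5)*19 = 4807/5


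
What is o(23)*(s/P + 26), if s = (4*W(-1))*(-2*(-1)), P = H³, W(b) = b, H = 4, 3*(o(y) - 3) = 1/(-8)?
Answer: 4899/64 ≈ 76.547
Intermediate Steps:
o(y) = 71/24 (o(y) = 3 + (⅓)/(-8) = 3 + (⅓)*(-⅛) = 3 - 1/24 = 71/24)
P = 64 (P = 4³ = 64)
s = -8 (s = (4*(-1))*(-2*(-1)) = -4*2 = -8)
o(23)*(s/P + 26) = 71*(-8/64 + 26)/24 = 71*(-8*1/64 + 26)/24 = 71*(-⅛ + 26)/24 = (71/24)*(207/8) = 4899/64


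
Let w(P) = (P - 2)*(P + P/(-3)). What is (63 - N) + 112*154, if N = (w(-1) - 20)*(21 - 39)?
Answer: 16987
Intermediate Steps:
w(P) = 2*P*(-2 + P)/3 (w(P) = (-2 + P)*(P + P*(-⅓)) = (-2 + P)*(P - P/3) = (-2 + P)*(2*P/3) = 2*P*(-2 + P)/3)
N = 324 (N = ((⅔)*(-1)*(-2 - 1) - 20)*(21 - 39) = ((⅔)*(-1)*(-3) - 20)*(-18) = (2 - 20)*(-18) = -18*(-18) = 324)
(63 - N) + 112*154 = (63 - 1*324) + 112*154 = (63 - 324) + 17248 = -261 + 17248 = 16987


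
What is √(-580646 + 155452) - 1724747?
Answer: -1724747 + 11*I*√3514 ≈ -1.7247e+6 + 652.07*I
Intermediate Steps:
√(-580646 + 155452) - 1724747 = √(-425194) - 1724747 = 11*I*√3514 - 1724747 = -1724747 + 11*I*√3514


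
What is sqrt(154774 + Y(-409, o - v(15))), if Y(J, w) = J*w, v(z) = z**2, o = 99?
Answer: 2*sqrt(51577) ≈ 454.21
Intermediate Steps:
sqrt(154774 + Y(-409, o - v(15))) = sqrt(154774 - 409*(99 - 1*15**2)) = sqrt(154774 - 409*(99 - 1*225)) = sqrt(154774 - 409*(99 - 225)) = sqrt(154774 - 409*(-126)) = sqrt(154774 + 51534) = sqrt(206308) = 2*sqrt(51577)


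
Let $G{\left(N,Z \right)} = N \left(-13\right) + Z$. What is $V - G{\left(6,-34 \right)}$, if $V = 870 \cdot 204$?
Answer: $177592$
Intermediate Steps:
$G{\left(N,Z \right)} = Z - 13 N$ ($G{\left(N,Z \right)} = - 13 N + Z = Z - 13 N$)
$V = 177480$
$V - G{\left(6,-34 \right)} = 177480 - \left(-34 - 78\right) = 177480 - -112 = 177480 + 112 = 177592$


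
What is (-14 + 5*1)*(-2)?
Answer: 18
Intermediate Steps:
(-14 + 5*1)*(-2) = (-14 + 5)*(-2) = -9*(-2) = 18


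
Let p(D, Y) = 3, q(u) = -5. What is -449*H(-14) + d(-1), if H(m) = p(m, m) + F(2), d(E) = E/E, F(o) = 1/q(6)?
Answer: -6281/5 ≈ -1256.2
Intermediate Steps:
F(o) = -⅕ (F(o) = 1/(-5) = -⅕)
d(E) = 1
H(m) = 14/5 (H(m) = 3 - ⅕ = 14/5)
-449*H(-14) + d(-1) = -449*14/5 + 1 = -6286/5 + 1 = -6281/5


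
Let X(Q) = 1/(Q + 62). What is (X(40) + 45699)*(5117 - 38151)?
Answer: -76990675583/51 ≈ -1.5096e+9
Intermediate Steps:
X(Q) = 1/(62 + Q)
(X(40) + 45699)*(5117 - 38151) = (1/(62 + 40) + 45699)*(5117 - 38151) = (1/102 + 45699)*(-33034) = (4661299/102)*(-33034) = -76990675583/51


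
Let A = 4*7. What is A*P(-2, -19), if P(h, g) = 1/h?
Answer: -14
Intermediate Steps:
A = 28
A*P(-2, -19) = 28/(-2) = 28*(-½) = -14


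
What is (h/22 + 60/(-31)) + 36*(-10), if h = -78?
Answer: -124629/341 ≈ -365.48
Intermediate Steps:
(h/22 + 60/(-31)) + 36*(-10) = (-78/22 + 60/(-31)) + 36*(-10) = (-78*1/22 + 60*(-1/31)) - 360 = (-39/11 - 60/31) - 360 = -1869/341 - 360 = -124629/341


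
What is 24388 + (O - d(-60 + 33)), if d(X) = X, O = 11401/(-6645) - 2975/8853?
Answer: 478723144949/19609395 ≈ 24413.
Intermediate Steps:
O = -40233976/19609395 (O = 11401*(-1/6645) - 2975*1/8853 = -11401/6645 - 2975/8853 = -40233976/19609395 ≈ -2.0518)
24388 + (O - d(-60 + 33)) = 24388 + (-40233976/19609395 - (-60 + 33)) = 24388 + (-40233976/19609395 - 1*(-27)) = 24388 + (-40233976/19609395 + 27) = 24388 + 489219689/19609395 = 478723144949/19609395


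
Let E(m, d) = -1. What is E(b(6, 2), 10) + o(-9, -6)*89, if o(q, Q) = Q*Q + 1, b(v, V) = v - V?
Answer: 3292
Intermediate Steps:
o(q, Q) = 1 + Q² (o(q, Q) = Q² + 1 = 1 + Q²)
E(b(6, 2), 10) + o(-9, -6)*89 = -1 + (1 + (-6)²)*89 = -1 + (1 + 36)*89 = -1 + 37*89 = -1 + 3293 = 3292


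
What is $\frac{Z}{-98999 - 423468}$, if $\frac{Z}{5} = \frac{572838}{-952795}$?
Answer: $\frac{572838}{99560789053} \approx 5.7537 \cdot 10^{-6}$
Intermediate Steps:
$Z = - \frac{572838}{190559}$ ($Z = 5 \frac{572838}{-952795} = 5 \cdot 572838 \left(- \frac{1}{952795}\right) = 5 \left(- \frac{572838}{952795}\right) = - \frac{572838}{190559} \approx -3.0061$)
$\frac{Z}{-98999 - 423468} = - \frac{572838}{190559 \left(-98999 - 423468\right)} = - \frac{572838}{190559 \left(-522467\right)} = \left(- \frac{572838}{190559}\right) \left(- \frac{1}{522467}\right) = \frac{572838}{99560789053}$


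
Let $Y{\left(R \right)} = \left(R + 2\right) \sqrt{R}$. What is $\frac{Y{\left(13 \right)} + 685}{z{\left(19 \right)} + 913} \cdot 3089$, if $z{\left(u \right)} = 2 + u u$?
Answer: $\frac{2115965}{1276} + \frac{46335 \sqrt{13}}{1276} \approx 1789.2$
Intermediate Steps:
$Y{\left(R \right)} = \sqrt{R} \left(2 + R\right)$ ($Y{\left(R \right)} = \left(2 + R\right) \sqrt{R} = \sqrt{R} \left(2 + R\right)$)
$z{\left(u \right)} = 2 + u^{2}$
$\frac{Y{\left(13 \right)} + 685}{z{\left(19 \right)} + 913} \cdot 3089 = \frac{\sqrt{13} \left(2 + 13\right) + 685}{\left(2 + 19^{2}\right) + 913} \cdot 3089 = \frac{\sqrt{13} \cdot 15 + 685}{\left(2 + 361\right) + 913} \cdot 3089 = \frac{15 \sqrt{13} + 685}{363 + 913} \cdot 3089 = \frac{685 + 15 \sqrt{13}}{1276} \cdot 3089 = \left(685 + 15 \sqrt{13}\right) \frac{1}{1276} \cdot 3089 = \left(\frac{685}{1276} + \frac{15 \sqrt{13}}{1276}\right) 3089 = \frac{2115965}{1276} + \frac{46335 \sqrt{13}}{1276}$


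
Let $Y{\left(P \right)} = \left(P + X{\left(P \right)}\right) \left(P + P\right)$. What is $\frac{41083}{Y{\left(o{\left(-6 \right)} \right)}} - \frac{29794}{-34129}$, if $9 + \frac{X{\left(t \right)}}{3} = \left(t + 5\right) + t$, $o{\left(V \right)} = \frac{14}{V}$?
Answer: $\frac{1807792889}{5801930} \approx 311.58$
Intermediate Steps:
$X{\left(t \right)} = -12 + 6 t$ ($X{\left(t \right)} = -27 + 3 \left(\left(t + 5\right) + t\right) = -27 + 3 \left(\left(5 + t\right) + t\right) = -27 + 3 \left(5 + 2 t\right) = -27 + \left(15 + 6 t\right) = -12 + 6 t$)
$Y{\left(P \right)} = 2 P \left(-12 + 7 P\right)$ ($Y{\left(P \right)} = \left(P + \left(-12 + 6 P\right)\right) \left(P + P\right) = \left(-12 + 7 P\right) 2 P = 2 P \left(-12 + 7 P\right)$)
$\frac{41083}{Y{\left(o{\left(-6 \right)} \right)}} - \frac{29794}{-34129} = \frac{41083}{2 \frac{14}{-6} \left(-12 + 7 \frac{14}{-6}\right)} - \frac{29794}{-34129} = \frac{41083}{2 \cdot 14 \left(- \frac{1}{6}\right) \left(-12 + 7 \cdot 14 \left(- \frac{1}{6}\right)\right)} - - \frac{29794}{34129} = \frac{41083}{2 \left(- \frac{7}{3}\right) \left(-12 + 7 \left(- \frac{7}{3}\right)\right)} + \frac{29794}{34129} = \frac{41083}{2 \left(- \frac{7}{3}\right) \left(-12 - \frac{49}{3}\right)} + \frac{29794}{34129} = \frac{41083}{2 \left(- \frac{7}{3}\right) \left(- \frac{85}{3}\right)} + \frac{29794}{34129} = \frac{41083}{\frac{1190}{9}} + \frac{29794}{34129} = 41083 \cdot \frac{9}{1190} + \frac{29794}{34129} = \frac{52821}{170} + \frac{29794}{34129} = \frac{1807792889}{5801930}$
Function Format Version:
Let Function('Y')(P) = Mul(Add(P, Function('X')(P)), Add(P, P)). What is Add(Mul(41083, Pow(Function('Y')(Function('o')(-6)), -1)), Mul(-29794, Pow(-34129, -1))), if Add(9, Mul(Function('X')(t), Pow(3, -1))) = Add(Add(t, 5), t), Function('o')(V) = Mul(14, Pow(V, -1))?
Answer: Rational(1807792889, 5801930) ≈ 311.58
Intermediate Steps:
Function('X')(t) = Add(-12, Mul(6, t)) (Function('X')(t) = Add(-27, Mul(3, Add(Add(t, 5), t))) = Add(-27, Mul(3, Add(Add(5, t), t))) = Add(-27, Mul(3, Add(5, Mul(2, t)))) = Add(-27, Add(15, Mul(6, t))) = Add(-12, Mul(6, t)))
Function('Y')(P) = Mul(2, P, Add(-12, Mul(7, P))) (Function('Y')(P) = Mul(Add(P, Add(-12, Mul(6, P))), Add(P, P)) = Mul(Add(-12, Mul(7, P)), Mul(2, P)) = Mul(2, P, Add(-12, Mul(7, P))))
Add(Mul(41083, Pow(Function('Y')(Function('o')(-6)), -1)), Mul(-29794, Pow(-34129, -1))) = Add(Mul(41083, Pow(Mul(2, Mul(14, Pow(-6, -1)), Add(-12, Mul(7, Mul(14, Pow(-6, -1))))), -1)), Mul(-29794, Pow(-34129, -1))) = Add(Mul(41083, Pow(Mul(2, Mul(14, Rational(-1, 6)), Add(-12, Mul(7, Mul(14, Rational(-1, 6))))), -1)), Mul(-29794, Rational(-1, 34129))) = Add(Mul(41083, Pow(Mul(2, Rational(-7, 3), Add(-12, Mul(7, Rational(-7, 3)))), -1)), Rational(29794, 34129)) = Add(Mul(41083, Pow(Mul(2, Rational(-7, 3), Add(-12, Rational(-49, 3))), -1)), Rational(29794, 34129)) = Add(Mul(41083, Pow(Mul(2, Rational(-7, 3), Rational(-85, 3)), -1)), Rational(29794, 34129)) = Add(Mul(41083, Pow(Rational(1190, 9), -1)), Rational(29794, 34129)) = Add(Mul(41083, Rational(9, 1190)), Rational(29794, 34129)) = Add(Rational(52821, 170), Rational(29794, 34129)) = Rational(1807792889, 5801930)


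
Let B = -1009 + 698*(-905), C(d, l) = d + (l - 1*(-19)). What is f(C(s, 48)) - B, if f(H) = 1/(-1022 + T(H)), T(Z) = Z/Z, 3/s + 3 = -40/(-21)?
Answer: 645985678/1021 ≈ 6.3270e+5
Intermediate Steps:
s = -63/23 (s = 3/(-3 - 40/(-21)) = 3/(-3 - 40*(-1/21)) = 3/(-3 + 40/21) = 3/(-23/21) = 3*(-21/23) = -63/23 ≈ -2.7391)
T(Z) = 1
C(d, l) = 19 + d + l (C(d, l) = d + (l + 19) = d + (19 + l) = 19 + d + l)
B = -632699 (B = -1009 - 631690 = -632699)
f(H) = -1/1021 (f(H) = 1/(-1022 + 1) = 1/(-1021) = -1/1021)
f(C(s, 48)) - B = -1/1021 - 1*(-632699) = -1/1021 + 632699 = 645985678/1021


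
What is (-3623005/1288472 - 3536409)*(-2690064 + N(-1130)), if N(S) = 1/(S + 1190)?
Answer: 735447503311570803467/77308320 ≈ 9.5132e+12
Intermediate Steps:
N(S) = 1/(1190 + S)
(-3623005/1288472 - 3536409)*(-2690064 + N(-1130)) = (-3623005/1288472 - 3536409)*(-2690064 + 1/(1190 - 1130)) = (-3623005*1/1288472 - 3536409)*(-2690064 + 1/60) = (-3623005/1288472 - 3536409)*(-2690064 + 1/60) = -4556567600053/1288472*(-161403839/60) = 735447503311570803467/77308320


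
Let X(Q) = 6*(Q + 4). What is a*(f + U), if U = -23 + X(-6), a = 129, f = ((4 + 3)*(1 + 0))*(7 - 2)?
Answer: 0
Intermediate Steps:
f = 35 (f = (7*1)*5 = 7*5 = 35)
X(Q) = 24 + 6*Q (X(Q) = 6*(4 + Q) = 24 + 6*Q)
U = -35 (U = -23 + (24 + 6*(-6)) = -23 + (24 - 36) = -23 - 12 = -35)
a*(f + U) = 129*(35 - 35) = 129*0 = 0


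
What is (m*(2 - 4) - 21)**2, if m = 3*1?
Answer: 729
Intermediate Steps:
m = 3
(m*(2 - 4) - 21)**2 = (3*(2 - 4) - 21)**2 = (3*(-2) - 21)**2 = (-6 - 21)**2 = (-27)**2 = 729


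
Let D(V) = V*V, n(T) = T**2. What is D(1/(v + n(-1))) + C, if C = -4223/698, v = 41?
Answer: -3724337/615636 ≈ -6.0496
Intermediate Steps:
C = -4223/698 (C = -4223*1/698 = -4223/698 ≈ -6.0501)
D(V) = V**2
D(1/(v + n(-1))) + C = (1/(41 + (-1)**2))**2 - 4223/698 = (1/(41 + 1))**2 - 4223/698 = (1/42)**2 - 4223/698 = 1/1764 - 4223/698 = -3724337/615636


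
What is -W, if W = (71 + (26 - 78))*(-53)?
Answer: 1007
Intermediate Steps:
W = -1007 (W = (71 - 52)*(-53) = 19*(-53) = -1007)
-W = -1*(-1007) = 1007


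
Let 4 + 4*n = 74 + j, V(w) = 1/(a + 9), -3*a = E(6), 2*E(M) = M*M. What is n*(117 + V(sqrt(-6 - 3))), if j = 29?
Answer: 2904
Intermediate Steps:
E(M) = M**2/2 (E(M) = (M*M)/2 = M**2/2)
a = -6 (a = -6**2/6 = -36/6 = -1/3*18 = -6)
V(w) = 1/3 (V(w) = 1/(-6 + 9) = 1/3)
n = 99/4 (n = -1 + (74 + 29)/4 = -1 + (1/4)*103 = -1 + 103/4 = 99/4 ≈ 24.750)
n*(117 + V(sqrt(-6 - 3))) = 99*(117 + 1/3)/4 = (99/4)*(352/3) = 2904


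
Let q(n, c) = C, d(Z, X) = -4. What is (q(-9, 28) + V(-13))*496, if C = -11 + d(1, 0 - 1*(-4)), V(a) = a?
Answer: -13888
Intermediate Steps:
C = -15 (C = -11 - 4 = -15)
q(n, c) = -15
(q(-9, 28) + V(-13))*496 = (-15 - 13)*496 = -28*496 = -13888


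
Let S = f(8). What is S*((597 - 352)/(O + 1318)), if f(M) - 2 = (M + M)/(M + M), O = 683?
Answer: 245/667 ≈ 0.36732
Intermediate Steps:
f(M) = 3 (f(M) = 2 + (M + M)/(M + M) = 2 + (2*M)/((2*M)) = 2 + (2*M)*(1/(2*M)) = 2 + 1 = 3)
S = 3
S*((597 - 352)/(O + 1318)) = 3*((597 - 352)/(683 + 1318)) = 3*(245/2001) = 245/667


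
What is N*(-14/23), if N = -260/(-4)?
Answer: -910/23 ≈ -39.565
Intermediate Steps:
N = 65 (N = -260*(-1)/4 = -130*(-1/2) = 65)
N*(-14/23) = 65*(-14/23) = -910/23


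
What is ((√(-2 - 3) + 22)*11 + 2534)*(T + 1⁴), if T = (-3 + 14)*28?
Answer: 857784 + 3399*I*√5 ≈ 8.5778e+5 + 7600.4*I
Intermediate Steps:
T = 308 (T = 11*28 = 308)
((√(-2 - 3) + 22)*11 + 2534)*(T + 1⁴) = ((√(-2 - 3) + 22)*11 + 2534)*(308 + 1⁴) = ((√(-5) + 22)*11 + 2534)*(308 + 1) = ((I*√5 + 22)*11 + 2534)*309 = ((22 + I*√5)*11 + 2534)*309 = ((242 + 11*I*√5) + 2534)*309 = (2776 + 11*I*√5)*309 = 857784 + 3399*I*√5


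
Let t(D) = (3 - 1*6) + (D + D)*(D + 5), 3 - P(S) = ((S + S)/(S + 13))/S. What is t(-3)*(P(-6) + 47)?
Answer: -5220/7 ≈ -745.71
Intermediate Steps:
P(S) = 3 - 2/(13 + S) (P(S) = 3 - (S + S)/(S + 13)/S = 3 - (2*S)/(13 + S)/S = 3 - 2*S/(13 + S)/S = 3 - 2/(13 + S))
t(D) = -3 + 2*D*(5 + D) (t(D) = (3 - 6) + (2*D)*(5 + D) = -3 + 2*D*(5 + D))
t(-3)*(P(-6) + 47) = (-3 + 2*(-3)**2 + 10*(-3))*((37 + 3*(-6))/(13 - 6) + 47) = (-3 + 2*9 - 30)*((37 - 18)/7 + 47) = (-3 + 18 - 30)*((1/7)*19 + 47) = -15*(19/7 + 47) = -15*348/7 = -5220/7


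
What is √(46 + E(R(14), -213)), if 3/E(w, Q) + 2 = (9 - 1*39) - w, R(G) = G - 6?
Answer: √18370/20 ≈ 6.7768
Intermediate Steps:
R(G) = -6 + G
E(w, Q) = 3/(-32 - w) (E(w, Q) = 3/(-2 + ((9 - 1*39) - w)) = 3/(-2 + ((9 - 39) - w)) = 3/(-2 + (-30 - w)) = 3/(-32 - w))
√(46 + E(R(14), -213)) = √(46 - 3/(32 + (-6 + 14))) = √(46 - 3/(32 + 8)) = √(46 - 3/40) = √(1837/40) = √18370/20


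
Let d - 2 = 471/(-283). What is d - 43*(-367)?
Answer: 4466118/283 ≈ 15781.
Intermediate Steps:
d = 95/283 (d = 2 + 471/(-283) = 2 + 471*(-1/283) = 2 - 471/283 = 95/283 ≈ 0.33569)
d - 43*(-367) = 95/283 - 43*(-367) = 95/283 + 15781 = 4466118/283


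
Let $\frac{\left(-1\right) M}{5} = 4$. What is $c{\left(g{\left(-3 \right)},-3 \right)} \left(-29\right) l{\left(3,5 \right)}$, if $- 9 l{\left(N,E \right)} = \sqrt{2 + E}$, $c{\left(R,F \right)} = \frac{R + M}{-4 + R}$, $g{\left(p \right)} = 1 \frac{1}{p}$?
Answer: $\frac{1769 \sqrt{7}}{117} \approx 40.003$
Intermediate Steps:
$M = -20$ ($M = \left(-5\right) 4 = -20$)
$g{\left(p \right)} = \frac{1}{p}$
$c{\left(R,F \right)} = \frac{-20 + R}{-4 + R}$ ($c{\left(R,F \right)} = \frac{R - 20}{-4 + R} = \frac{-20 + R}{-4 + R}$)
$l{\left(N,E \right)} = - \frac{\sqrt{2 + E}}{9}$
$c{\left(g{\left(-3 \right)},-3 \right)} \left(-29\right) l{\left(3,5 \right)} = \frac{-20 + \frac{1}{-3}}{-4 + \frac{1}{-3}} \left(-29\right) \left(- \frac{\sqrt{2 + 5}}{9}\right) = \frac{-20 - \frac{1}{3}}{-4 - \frac{1}{3}} \left(-29\right) \left(- \frac{\sqrt{7}}{9}\right) = \frac{1}{- \frac{13}{3}} \left(- \frac{61}{3}\right) \left(-29\right) \left(- \frac{\sqrt{7}}{9}\right) = \left(- \frac{3}{13}\right) \left(- \frac{61}{3}\right) \left(-29\right) \left(- \frac{\sqrt{7}}{9}\right) = \frac{61}{13} \left(-29\right) \left(- \frac{\sqrt{7}}{9}\right) = - \frac{1769 \left(- \frac{\sqrt{7}}{9}\right)}{13} = \frac{1769 \sqrt{7}}{117}$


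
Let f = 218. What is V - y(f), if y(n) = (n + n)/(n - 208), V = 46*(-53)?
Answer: -12408/5 ≈ -2481.6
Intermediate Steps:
V = -2438
y(n) = 2*n/(-208 + n) (y(n) = (2*n)/(-208 + n) = 2*n/(-208 + n))
V - y(f) = -2438 - 2*218/(-208 + 218) = -2438 - 2*218/10 = -2438 - 1*218/5 = -2438 - 218/5 = -12408/5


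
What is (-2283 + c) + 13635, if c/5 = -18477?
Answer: -81033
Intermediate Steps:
c = -92385 (c = 5*(-18477) = -92385)
(-2283 + c) + 13635 = (-2283 - 92385) + 13635 = -94668 + 13635 = -81033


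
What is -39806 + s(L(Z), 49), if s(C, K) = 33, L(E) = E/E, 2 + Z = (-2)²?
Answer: -39773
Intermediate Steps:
Z = 2 (Z = -2 + (-2)² = -2 + 4 = 2)
L(E) = 1
-39806 + s(L(Z), 49) = -39806 + 33 = -39773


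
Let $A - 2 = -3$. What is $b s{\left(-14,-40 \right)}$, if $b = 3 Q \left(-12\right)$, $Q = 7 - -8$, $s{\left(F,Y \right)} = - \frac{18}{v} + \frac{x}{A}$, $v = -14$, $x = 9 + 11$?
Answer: $\frac{70740}{7} \approx 10106.0$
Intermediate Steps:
$A = -1$ ($A = 2 - 3 = -1$)
$x = 20$
$s{\left(F,Y \right)} = - \frac{131}{7}$ ($s{\left(F,Y \right)} = - \frac{18}{-14} + \frac{20}{-1} = \left(-18\right) \left(- \frac{1}{14}\right) + 20 \left(-1\right) = \frac{9}{7} - 20 = - \frac{131}{7}$)
$Q = 15$ ($Q = 7 + 8 = 15$)
$b = -540$ ($b = 3 \cdot 15 \left(-12\right) = 45 \left(-12\right) = -540$)
$b s{\left(-14,-40 \right)} = \left(-540\right) \left(- \frac{131}{7}\right) = \frac{70740}{7}$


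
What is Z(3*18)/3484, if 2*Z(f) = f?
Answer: 27/3484 ≈ 0.0077497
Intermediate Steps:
Z(f) = f/2
Z(3*18)/3484 = ((3*18)/2)/3484 = ((½)*54)*(1/3484) = 27*(1/3484) = 27/3484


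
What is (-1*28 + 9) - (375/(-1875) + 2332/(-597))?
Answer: -44458/2985 ≈ -14.894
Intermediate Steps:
(-1*28 + 9) - (375/(-1875) + 2332/(-597)) = (-28 + 9) - (375*(-1/1875) + 2332*(-1/597)) = -19 - (-⅕ - 2332/597) = -19 - 1*(-12257/2985) = -19 + 12257/2985 = -44458/2985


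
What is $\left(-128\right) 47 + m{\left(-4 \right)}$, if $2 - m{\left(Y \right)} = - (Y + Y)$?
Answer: $-6022$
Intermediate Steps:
$m{\left(Y \right)} = 2 + 2 Y$ ($m{\left(Y \right)} = 2 - - (Y + Y) = 2 - - 2 Y = 2 + 2 Y$)
$\left(-128\right) 47 + m{\left(-4 \right)} = \left(-128\right) 47 + \left(2 + 2 \left(-4\right)\right) = -6016 + \left(2 - 8\right) = -6016 - 6 = -6022$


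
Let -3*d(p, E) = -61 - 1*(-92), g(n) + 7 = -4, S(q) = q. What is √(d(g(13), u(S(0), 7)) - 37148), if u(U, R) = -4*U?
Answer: 35*I*√273/3 ≈ 192.76*I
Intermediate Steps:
g(n) = -11 (g(n) = -7 - 4 = -11)
d(p, E) = -31/3 (d(p, E) = -(-61 - 1*(-92))/3 = -(-61 + 92)/3 = -⅓*31 = -31/3)
√(d(g(13), u(S(0), 7)) - 37148) = √(-31/3 - 37148) = √(-111475/3) = 35*I*√273/3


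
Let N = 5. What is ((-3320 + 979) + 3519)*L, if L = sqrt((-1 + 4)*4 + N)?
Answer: 1178*sqrt(17) ≈ 4857.0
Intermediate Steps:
L = sqrt(17) (L = sqrt((-1 + 4)*4 + 5) = sqrt(3*4 + 5) = sqrt(12 + 5) = sqrt(17) ≈ 4.1231)
((-3320 + 979) + 3519)*L = ((-3320 + 979) + 3519)*sqrt(17) = (-2341 + 3519)*sqrt(17) = 1178*sqrt(17)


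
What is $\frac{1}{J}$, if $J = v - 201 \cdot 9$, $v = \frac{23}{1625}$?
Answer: $- \frac{1625}{2939602} \approx -0.0005528$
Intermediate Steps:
$v = \frac{23}{1625}$ ($v = 23 \cdot \frac{1}{1625} = \frac{23}{1625} \approx 0.014154$)
$J = - \frac{2939602}{1625}$ ($J = \frac{23}{1625} - 201 \cdot 9 = \frac{23}{1625} - 1809 = - \frac{2939602}{1625} \approx -1809.0$)
$\frac{1}{J} = \frac{1}{- \frac{2939602}{1625}} = - \frac{1625}{2939602}$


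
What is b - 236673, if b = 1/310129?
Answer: -73399160816/310129 ≈ -2.3667e+5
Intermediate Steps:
b = 1/310129 ≈ 3.2245e-6
b - 236673 = 1/310129 - 236673 = -73399160816/310129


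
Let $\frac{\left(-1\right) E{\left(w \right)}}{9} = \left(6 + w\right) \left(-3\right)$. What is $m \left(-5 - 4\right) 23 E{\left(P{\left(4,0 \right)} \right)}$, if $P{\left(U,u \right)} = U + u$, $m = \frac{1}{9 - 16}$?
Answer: $\frac{55890}{7} \approx 7984.3$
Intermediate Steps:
$m = - \frac{1}{7}$ ($m = \frac{1}{-7} = - \frac{1}{7} \approx -0.14286$)
$E{\left(w \right)} = 162 + 27 w$ ($E{\left(w \right)} = - 9 \left(6 + w\right) \left(-3\right) = - 9 \left(-18 - 3 w\right) = 162 + 27 w$)
$m \left(-5 - 4\right) 23 E{\left(P{\left(4,0 \right)} \right)} = - \frac{\left(-5 - 4\right) 23}{7} \left(162 + 27 \left(4 + 0\right)\right) = - \frac{\left(-9\right) 23}{7} \left(162 + 27 \cdot 4\right) = \left(- \frac{1}{7}\right) \left(-207\right) \left(162 + 108\right) = \frac{207}{7} \cdot 270 = \frac{55890}{7}$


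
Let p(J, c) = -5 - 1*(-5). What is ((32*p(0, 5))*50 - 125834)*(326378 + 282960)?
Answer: -76675437892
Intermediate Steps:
p(J, c) = 0 (p(J, c) = -5 + 5 = 0)
((32*p(0, 5))*50 - 125834)*(326378 + 282960) = ((32*0)*50 - 125834)*(326378 + 282960) = (0*50 - 125834)*609338 = (0 - 125834)*609338 = -125834*609338 = -76675437892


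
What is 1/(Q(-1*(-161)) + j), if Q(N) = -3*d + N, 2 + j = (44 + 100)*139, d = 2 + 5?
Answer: 1/20154 ≈ 4.9618e-5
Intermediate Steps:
d = 7
j = 20014 (j = -2 + (44 + 100)*139 = -2 + 144*139 = -2 + 20016 = 20014)
Q(N) = -21 + N (Q(N) = -3*7 + N = -21 + N)
1/(Q(-1*(-161)) + j) = 1/((-21 - 1*(-161)) + 20014) = 1/((-21 + 161) + 20014) = 1/(140 + 20014) = 1/20154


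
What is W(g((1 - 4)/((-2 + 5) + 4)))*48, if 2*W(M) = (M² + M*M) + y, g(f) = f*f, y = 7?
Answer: 407256/2401 ≈ 169.62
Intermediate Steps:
g(f) = f²
W(M) = 7/2 + M² (W(M) = ((M² + M*M) + 7)/2 = ((M² + M²) + 7)/2 = (2*M² + 7)/2 = (7 + 2*M²)/2 = 7/2 + M²)
W(g((1 - 4)/((-2 + 5) + 4)))*48 = (7/2 + (((1 - 4)/((-2 + 5) + 4))²)²)*48 = (7/2 + ((-3/(3 + 4))²)²)*48 = (7/2 + ((-3/7)²)²)*48 = (7/2 + (9/49)²)*48 = (7/2 + 81/2401)*48 = (16969/4802)*48 = 407256/2401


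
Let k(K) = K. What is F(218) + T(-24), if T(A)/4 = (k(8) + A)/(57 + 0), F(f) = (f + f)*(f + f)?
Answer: 10835408/57 ≈ 1.9010e+5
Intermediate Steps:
F(f) = 4*f**2 (F(f) = (2*f)*(2*f) = 4*f**2)
T(A) = 32/57 + 4*A/57 (T(A) = 4*((8 + A)/(57 + 0)) = 4*((8 + A)/57) = 4*((8 + A)*(1/57)) = 4*(8/57 + A/57) = 32/57 + 4*A/57)
F(218) + T(-24) = 4*218**2 + (32/57 + (4/57)*(-24)) = 4*47524 + (32/57 - 32/19) = 190096 - 64/57 = 10835408/57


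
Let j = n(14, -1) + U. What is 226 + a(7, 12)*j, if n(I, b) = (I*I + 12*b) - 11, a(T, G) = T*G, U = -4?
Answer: 14422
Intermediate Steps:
a(T, G) = G*T
n(I, b) = -11 + I² + 12*b (n(I, b) = (I² + 12*b) - 11 = -11 + I² + 12*b)
j = 169 (j = (-11 + 14² + 12*(-1)) - 4 = (-11 + 196 - 12) - 4 = 173 - 4 = 169)
226 + a(7, 12)*j = 226 + (12*7)*169 = 226 + 84*169 = 226 + 14196 = 14422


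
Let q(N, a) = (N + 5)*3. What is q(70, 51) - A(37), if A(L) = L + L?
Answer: 151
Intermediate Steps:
q(N, a) = 15 + 3*N (q(N, a) = (5 + N)*3 = 15 + 3*N)
A(L) = 2*L
q(70, 51) - A(37) = (15 + 3*70) - 2*37 = (15 + 210) - 1*74 = 225 - 74 = 151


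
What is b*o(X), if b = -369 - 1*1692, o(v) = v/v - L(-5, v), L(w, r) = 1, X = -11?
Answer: 0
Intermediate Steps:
o(v) = 0 (o(v) = v/v - 1*1 = 1 - 1 = 0)
b = -2061 (b = -369 - 1692 = -2061)
b*o(X) = -2061*0 = 0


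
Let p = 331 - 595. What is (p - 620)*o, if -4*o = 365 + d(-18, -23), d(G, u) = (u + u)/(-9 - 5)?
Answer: 569738/7 ≈ 81391.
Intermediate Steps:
d(G, u) = -u/7 (d(G, u) = (2*u)/(-14) = (2*u)*(-1/14) = -u/7)
p = -264
o = -1289/14 (o = -(365 - ⅐*(-23))/4 = -(365 + 23/7)/4 = -¼*2578/7 = -1289/14 ≈ -92.071)
(p - 620)*o = (-264 - 620)*(-1289/14) = -884*(-1289/14) = 569738/7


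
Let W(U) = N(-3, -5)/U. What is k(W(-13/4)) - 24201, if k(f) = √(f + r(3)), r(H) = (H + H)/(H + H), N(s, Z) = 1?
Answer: -24201 + 3*√13/13 ≈ -24200.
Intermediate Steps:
r(H) = 1 (r(H) = (2*H)/((2*H)) = (2*H)*(1/(2*H)) = 1)
W(U) = 1/U
k(f) = √(1 + f) (k(f) = √(f + 1) = √(1 + f))
k(W(-13/4)) - 24201 = √(1 + 1/(-13/4)) - 24201 = √(1 - 4/13) - 24201 = √(9/13) - 24201 = 3*√13/13 - 24201 = -24201 + 3*√13/13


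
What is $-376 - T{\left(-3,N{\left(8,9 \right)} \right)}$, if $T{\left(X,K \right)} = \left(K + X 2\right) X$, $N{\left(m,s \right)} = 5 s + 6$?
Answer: $-241$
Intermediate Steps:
$N{\left(m,s \right)} = 6 + 5 s$
$T{\left(X,K \right)} = X \left(K + 2 X\right)$ ($T{\left(X,K \right)} = \left(K + 2 X\right) X = X \left(K + 2 X\right)$)
$-376 - T{\left(-3,N{\left(8,9 \right)} \right)} = -376 - - 3 \left(\left(6 + 5 \cdot 9\right) + 2 \left(-3\right)\right) = -376 - - 3 \left(\left(6 + 45\right) - 6\right) = -376 - - 3 \left(51 - 6\right) = -376 - \left(-3\right) 45 = -376 - -135 = -376 + 135 = -241$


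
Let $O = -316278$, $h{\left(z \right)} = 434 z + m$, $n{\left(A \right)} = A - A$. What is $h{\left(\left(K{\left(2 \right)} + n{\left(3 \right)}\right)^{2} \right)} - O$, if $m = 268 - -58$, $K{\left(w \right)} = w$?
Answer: $318340$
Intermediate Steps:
$n{\left(A \right)} = 0$
$m = 326$ ($m = 268 + 58 = 326$)
$h{\left(z \right)} = 326 + 434 z$ ($h{\left(z \right)} = 434 z + 326 = 326 + 434 z$)
$h{\left(\left(K{\left(2 \right)} + n{\left(3 \right)}\right)^{2} \right)} - O = \left(326 + 434 \left(2 + 0\right)^{2}\right) - -316278 = \left(326 + 434 \cdot 2^{2}\right) + 316278 = \left(326 + 434 \cdot 4\right) + 316278 = \left(326 + 1736\right) + 316278 = 2062 + 316278 = 318340$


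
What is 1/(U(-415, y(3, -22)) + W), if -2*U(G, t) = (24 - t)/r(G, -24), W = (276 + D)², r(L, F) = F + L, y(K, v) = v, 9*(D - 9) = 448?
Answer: 35559/3985318054 ≈ 8.9225e-6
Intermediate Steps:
D = 529/9 (D = 9 + (⅑)*448 = 9 + 448/9 = 529/9 ≈ 58.778)
W = 9078169/81 (W = (276 + 529/9)² = (3013/9)² = 9078169/81 ≈ 1.1208e+5)
U(G, t) = -(24 - t)/(2*(-24 + G))
1/(U(-415, y(3, -22)) + W) = 1/((-24 - 22)/(2*(-24 - 415)) + 9078169/81) = 1/((½)*(-46)/(-439) + 9078169/81) = 1/((½)*(-1/439)*(-46) + 9078169/81) = 1/(23/439 + 9078169/81) = 1/(3985318054/35559) = 35559/3985318054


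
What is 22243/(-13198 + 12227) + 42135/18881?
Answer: -379056998/18333451 ≈ -20.676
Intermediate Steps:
22243/(-13198 + 12227) + 42135/18881 = 22243/(-971) + 42135*(1/18881) = 22243*(-1/971) + 42135/18881 = -22243/971 + 42135/18881 = -379056998/18333451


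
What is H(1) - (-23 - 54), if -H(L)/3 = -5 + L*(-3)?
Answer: 101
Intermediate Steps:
H(L) = 15 + 9*L (H(L) = -3*(-5 + L*(-3)) = -3*(-5 - 3*L) = 15 + 9*L)
H(1) - (-23 - 54) = (15 + 9*1) - (-23 - 54) = (15 + 9) - 1*(-77) = 24 + 77 = 101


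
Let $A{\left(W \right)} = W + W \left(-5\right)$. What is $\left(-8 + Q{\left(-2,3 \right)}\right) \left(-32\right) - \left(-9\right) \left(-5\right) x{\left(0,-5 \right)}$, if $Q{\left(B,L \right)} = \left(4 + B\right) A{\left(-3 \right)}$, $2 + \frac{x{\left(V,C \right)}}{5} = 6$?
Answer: $-1412$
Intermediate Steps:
$A{\left(W \right)} = - 4 W$ ($A{\left(W \right)} = W - 5 W = - 4 W$)
$x{\left(V,C \right)} = 20$ ($x{\left(V,C \right)} = -10 + 5 \cdot 6 = -10 + 30 = 20$)
$Q{\left(B,L \right)} = 48 + 12 B$ ($Q{\left(B,L \right)} = \left(4 + B\right) \left(\left(-4\right) \left(-3\right)\right) = \left(4 + B\right) 12 = 48 + 12 B$)
$\left(-8 + Q{\left(-2,3 \right)}\right) \left(-32\right) - \left(-9\right) \left(-5\right) x{\left(0,-5 \right)} = \left(-8 + \left(48 + 12 \left(-2\right)\right)\right) \left(-32\right) - \left(-9\right) \left(-5\right) 20 = \left(-8 + \left(48 - 24\right)\right) \left(-32\right) - 45 \cdot 20 = \left(-8 + 24\right) \left(-32\right) - 900 = 16 \left(-32\right) - 900 = -512 - 900 = -1412$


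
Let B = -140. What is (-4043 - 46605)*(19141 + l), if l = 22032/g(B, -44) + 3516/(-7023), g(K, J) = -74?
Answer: -82662812356696/86617 ≈ -9.5435e+8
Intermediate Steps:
l = -25831820/86617 (l = 22032/(-74) + 3516/(-7023) = 22032*(-1/74) + 3516*(-1/7023) = -11016/37 - 1172/2341 = -25831820/86617 ≈ -298.23)
(-4043 - 46605)*(19141 + l) = (-4043 - 46605)*(19141 - 25831820/86617) = -50648*1632104177/86617 = -82662812356696/86617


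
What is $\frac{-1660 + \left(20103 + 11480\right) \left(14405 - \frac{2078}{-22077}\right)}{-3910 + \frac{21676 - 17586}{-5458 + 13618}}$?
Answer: $- \frac{2731975861210448}{23476321209} \approx -1.1637 \cdot 10^{5}$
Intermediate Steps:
$\frac{-1660 + \left(20103 + 11480\right) \left(14405 - \frac{2078}{-22077}\right)}{-3910 + \frac{21676 - 17586}{-5458 + 13618}} = \frac{-1660 + 31583 \left(14405 - - \frac{2078}{22077}\right)}{-3910 + \frac{4090}{8160}} = \frac{-1660 + 31583 \left(14405 + \frac{2078}{22077}\right)}{-3910 + 4090 \cdot \frac{1}{8160}} = \frac{-1660 + 31583 \cdot \frac{318021263}{22077}}{-3910 + \frac{409}{816}} = \frac{-1660 + \frac{10044065549329}{22077}}{- \frac{3190151}{816}} = \frac{10044028901509}{22077} \left(- \frac{816}{3190151}\right) = - \frac{2731975861210448}{23476321209}$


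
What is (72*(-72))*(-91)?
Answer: 471744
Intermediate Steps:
(72*(-72))*(-91) = -5184*(-91) = 471744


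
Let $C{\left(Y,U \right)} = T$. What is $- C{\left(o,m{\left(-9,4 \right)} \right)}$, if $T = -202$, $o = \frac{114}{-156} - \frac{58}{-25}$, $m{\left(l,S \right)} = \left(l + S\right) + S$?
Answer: $202$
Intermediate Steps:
$m{\left(l,S \right)} = l + 2 S$ ($m{\left(l,S \right)} = \left(S + l\right) + S = l + 2 S$)
$o = \frac{1033}{650}$ ($o = 114 \left(- \frac{1}{156}\right) - - \frac{58}{25} = - \frac{19}{26} + \frac{58}{25} = \frac{1033}{650} \approx 1.5892$)
$C{\left(Y,U \right)} = -202$
$- C{\left(o,m{\left(-9,4 \right)} \right)} = \left(-1\right) \left(-202\right) = 202$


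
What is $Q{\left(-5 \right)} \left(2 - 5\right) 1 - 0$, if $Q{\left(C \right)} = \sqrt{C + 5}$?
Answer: $0$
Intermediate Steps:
$Q{\left(C \right)} = \sqrt{5 + C}$
$Q{\left(-5 \right)} \left(2 - 5\right) 1 - 0 = \sqrt{5 - 5} \left(2 - 5\right) 1 - 0 = \sqrt{0} \left(\left(-3\right) 1\right) + 0 = 0 \left(-3\right) + 0 = 0 + 0 = 0$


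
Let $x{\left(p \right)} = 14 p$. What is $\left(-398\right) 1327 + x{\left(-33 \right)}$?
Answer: $-528608$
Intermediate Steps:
$\left(-398\right) 1327 + x{\left(-33 \right)} = \left(-398\right) 1327 + 14 \left(-33\right) = -528146 - 462 = -528608$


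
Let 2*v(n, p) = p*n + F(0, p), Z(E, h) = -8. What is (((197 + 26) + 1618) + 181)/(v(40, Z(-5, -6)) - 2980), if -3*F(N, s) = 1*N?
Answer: -1011/1570 ≈ -0.64395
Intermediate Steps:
F(N, s) = -N/3
v(n, p) = n*p/2 (v(n, p) = (p*n - 1/3*0)/2 = (n*p + 0)/2 = (n*p)/2 = n*p/2)
(((197 + 26) + 1618) + 181)/(v(40, Z(-5, -6)) - 2980) = (((197 + 26) + 1618) + 181)/((1/2)*40*(-8) - 2980) = ((223 + 1618) + 181)/(-160 - 2980) = (1841 + 181)/(-3140) = 2022*(-1/3140) = -1011/1570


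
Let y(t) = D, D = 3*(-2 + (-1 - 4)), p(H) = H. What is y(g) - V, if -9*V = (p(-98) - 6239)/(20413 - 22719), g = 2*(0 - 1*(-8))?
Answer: -429497/20754 ≈ -20.695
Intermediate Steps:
g = 16 (g = 2*(0 + 8) = 2*8 = 16)
D = -21 (D = 3*(-2 - 5) = 3*(-7) = -21)
y(t) = -21
V = -6337/20754 (V = -(-98 - 6239)/(9*(20413 - 22719)) = -(-6337)/(9*(-2306)) = -(-6337)*(-1)/(9*2306) = -1/9*6337/2306 = -6337/20754 ≈ -0.30534)
y(g) - V = -21 - 1*(-6337/20754) = -21 + 6337/20754 = -429497/20754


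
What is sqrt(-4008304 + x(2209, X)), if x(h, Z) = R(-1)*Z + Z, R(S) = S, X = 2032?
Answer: 4*I*sqrt(250519) ≈ 2002.1*I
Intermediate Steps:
x(h, Z) = 0 (x(h, Z) = -Z + Z = 0)
sqrt(-4008304 + x(2209, X)) = sqrt(-4008304 + 0) = sqrt(-4008304) = 4*I*sqrt(250519)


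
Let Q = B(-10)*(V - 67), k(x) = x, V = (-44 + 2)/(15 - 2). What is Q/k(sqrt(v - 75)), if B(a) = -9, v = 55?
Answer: -8217*I*sqrt(5)/130 ≈ -141.34*I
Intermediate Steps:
V = -42/13 ≈ -3.2308
Q = 8217/13 (Q = -9*(-42/13 - 67) = -9*(-913/13) = 8217/13 ≈ 632.08)
Q/k(sqrt(v - 75)) = 8217/(13*(sqrt(55 - 75))) = 8217/(13*(sqrt(-20))) = 8217/(13*((2*I*sqrt(5)))) = 8217*(-I*sqrt(5)/10)/13 = -8217*I*sqrt(5)/130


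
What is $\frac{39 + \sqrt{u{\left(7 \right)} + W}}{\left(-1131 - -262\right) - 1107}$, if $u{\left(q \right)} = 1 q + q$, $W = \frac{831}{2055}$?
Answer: $- \frac{3}{152} - \frac{\sqrt{6758895}}{1353560} \approx -0.021658$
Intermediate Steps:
$W = \frac{277}{685}$ ($W = 831 \cdot \frac{1}{2055} = \frac{277}{685} \approx 0.40438$)
$u{\left(q \right)} = 2 q$ ($u{\left(q \right)} = q + q = 2 q$)
$\frac{39 + \sqrt{u{\left(7 \right)} + W}}{\left(-1131 - -262\right) - 1107} = \frac{39 + \sqrt{2 \cdot 7 + \frac{277}{685}}}{\left(-1131 - -262\right) - 1107} = \frac{39 + \sqrt{14 + \frac{277}{685}}}{\left(-1131 + 262\right) - 1107} = \frac{39 + \sqrt{\frac{9867}{685}}}{-869 - 1107} = \frac{39 + \frac{\sqrt{6758895}}{685}}{-1976} = \left(39 + \frac{\sqrt{6758895}}{685}\right) \left(- \frac{1}{1976}\right) = - \frac{3}{152} - \frac{\sqrt{6758895}}{1353560}$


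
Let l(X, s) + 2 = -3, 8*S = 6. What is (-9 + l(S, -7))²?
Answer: 196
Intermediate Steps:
S = ¾ (S = (⅛)*6 = ¾ ≈ 0.75000)
l(X, s) = -5 (l(X, s) = -2 - 3 = -5)
(-9 + l(S, -7))² = (-9 - 5)² = (-14)² = 196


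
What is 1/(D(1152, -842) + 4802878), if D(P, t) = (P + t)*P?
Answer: 1/5159998 ≈ 1.9380e-7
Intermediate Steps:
D(P, t) = P*(P + t)
1/(D(1152, -842) + 4802878) = 1/(1152*(1152 - 842) + 4802878) = 1/(1152*310 + 4802878) = 1/(357120 + 4802878) = 1/5159998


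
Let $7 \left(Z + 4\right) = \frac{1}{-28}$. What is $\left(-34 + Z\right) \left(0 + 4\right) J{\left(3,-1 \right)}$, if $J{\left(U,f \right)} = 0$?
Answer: $0$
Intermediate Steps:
$Z = - \frac{785}{196}$ ($Z = -4 + \frac{1}{7 \left(-28\right)} = -4 + \frac{1}{7} \left(- \frac{1}{28}\right) = -4 - \frac{1}{196} = - \frac{785}{196} \approx -4.0051$)
$\left(-34 + Z\right) \left(0 + 4\right) J{\left(3,-1 \right)} = \left(-34 - \frac{785}{196}\right) \left(0 + 4\right) 0 = - \frac{7449 \cdot 4 \cdot 0}{196} = \left(- \frac{7449}{196}\right) 0 = 0$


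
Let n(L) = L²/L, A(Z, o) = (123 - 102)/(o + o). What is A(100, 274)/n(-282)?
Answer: -7/51512 ≈ -0.00013589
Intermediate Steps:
A(Z, o) = 21/(2*o) (A(Z, o) = 21/((2*o)) = 21*(1/(2*o)) = 21/(2*o))
n(L) = L
A(100, 274)/n(-282) = ((21/2)/274)/(-282) = ((21/2)*(1/274))*(-1/282) = (21/548)*(-1/282) = -7/51512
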